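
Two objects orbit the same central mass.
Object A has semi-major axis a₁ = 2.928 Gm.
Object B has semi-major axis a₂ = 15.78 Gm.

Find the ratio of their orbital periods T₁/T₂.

Convert to SI: a₁ = 2.928 Gm = 2.928e+09 m; a₂ = 15.78 Gm = 1.578e+10 m.
From Kepler's third law, (T₁/T₂)² = (a₁/a₂)³, so T₁/T₂ = (a₁/a₂)^(3/2).
a₁/a₂ = 2.928e+09 / 1.578e+10 = 0.185551.
T₁/T₂ = (0.185551)^(3/2) ≈ 0.07993.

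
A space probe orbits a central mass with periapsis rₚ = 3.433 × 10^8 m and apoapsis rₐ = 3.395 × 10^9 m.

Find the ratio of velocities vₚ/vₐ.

Conservation of angular momentum gives rₚvₚ = rₐvₐ, so vₚ/vₐ = rₐ/rₚ.
vₚ/vₐ = 3.395e+09 / 3.433e+08 ≈ 9.889.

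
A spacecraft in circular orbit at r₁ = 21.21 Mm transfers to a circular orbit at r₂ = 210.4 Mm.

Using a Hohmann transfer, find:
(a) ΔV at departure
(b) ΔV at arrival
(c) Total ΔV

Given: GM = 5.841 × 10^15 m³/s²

Convert to SI: r₁ = 21.21 Mm = 2.121e+07 m; r₂ = 210.4 Mm = 2.104e+08 m.
Transfer semi-major axis: a_t = (r₁ + r₂)/2 = (2.121e+07 + 2.104e+08)/2 = 1.15805e+08 m.
Circular speeds: v₁ = √(GM/r₁) = 16594.8 m/s, v₂ = √(GM/r₂) = 5268.91 m/s.
Transfer speeds (vis-viva v² = GM(2/r − 1/a_t)): v₁ᵗ = 22368.3 m/s, v₂ᵗ = 2254.9 m/s.
(a) ΔV₁ = |v₁ᵗ − v₁| ≈ 5773 m/s = 5.773 km/s.
(b) ΔV₂ = |v₂ − v₂ᵗ| ≈ 3014 m/s = 3.014 km/s.
(c) ΔV_total = ΔV₁ + ΔV₂ ≈ 8787 m/s = 8.787 km/s.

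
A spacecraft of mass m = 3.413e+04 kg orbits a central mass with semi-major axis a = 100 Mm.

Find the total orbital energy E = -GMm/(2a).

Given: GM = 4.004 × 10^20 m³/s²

Convert to SI: a = 100 Mm = 1e+08 m.
E = −GMm / (2a).
E = −4.004e+20 · 3.413e+04 / (2 · 1e+08) J ≈ -6.833e+16 J = -68.33 PJ.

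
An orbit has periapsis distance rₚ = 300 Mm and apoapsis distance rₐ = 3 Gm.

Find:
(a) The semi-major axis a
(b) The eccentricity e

Convert to SI: rₚ = 300 Mm = 3e+08 m; rₐ = 3 Gm = 3e+09 m.
(a) a = (rₚ + rₐ) / 2 = (3e+08 + 3e+09) / 2 ≈ 1.65e+09 m = 1.65 Gm.
(b) e = (rₐ − rₚ) / (rₐ + rₚ) = (3e+09 − 3e+08) / (3e+09 + 3e+08) ≈ 0.8182.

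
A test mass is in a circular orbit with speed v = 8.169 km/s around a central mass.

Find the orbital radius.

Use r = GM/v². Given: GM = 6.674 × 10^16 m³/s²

Convert to SI: v = 8.169 km/s = 8169 m/s.
For a circular orbit, v² = GM / r, so r = GM / v².
r = 6.674e+16 / (8169)² m ≈ 1e+09 m = 1 Gm.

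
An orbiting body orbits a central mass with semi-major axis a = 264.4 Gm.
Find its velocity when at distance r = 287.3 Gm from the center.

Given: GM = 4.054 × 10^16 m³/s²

Convert to SI: a = 264.4 Gm = 2.644e+11 m; r = 287.3 Gm = 2.873e+11 m.
Vis-viva: v = √(GM · (2/r − 1/a)).
2/r − 1/a = 2/2.873e+11 − 1/2.644e+11 = 3.17922e-12 m⁻¹.
v = √(4.054e+16 · 3.17922e-12) m/s ≈ 359 m/s = 359 m/s.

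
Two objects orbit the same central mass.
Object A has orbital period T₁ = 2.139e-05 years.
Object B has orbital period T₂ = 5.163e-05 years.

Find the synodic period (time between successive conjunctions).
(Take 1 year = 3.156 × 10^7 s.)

Convert to SI: T₁ = 2.139e-05 years = 675.068 s; T₂ = 5.163e-05 years = 1629.44 s.
T_syn = |T₁ · T₂ / (T₁ − T₂)|.
T_syn = |675.068 · 1629.44 / (675.068 − 1629.44)| s ≈ 1153 s = 3.652e-05 years.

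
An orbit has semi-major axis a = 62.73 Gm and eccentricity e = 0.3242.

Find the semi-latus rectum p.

Convert to SI: a = 62.73 Gm = 6.273e+10 m.
p = a (1 − e²).
p = 6.273e+10 · (1 − (0.3242)²) = 6.273e+10 · 0.894894 ≈ 5.614e+10 m = 56.14 Gm.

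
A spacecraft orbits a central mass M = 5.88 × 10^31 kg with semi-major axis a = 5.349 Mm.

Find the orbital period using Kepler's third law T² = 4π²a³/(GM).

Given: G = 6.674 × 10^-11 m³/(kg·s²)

Convert to SI: a = 5.349 Mm = 5.349e+06 m.
GM = G · M = 6.674e-11 · 5.88e+31 = 3.92431e+21 m³/s².
Kepler's third law: T = 2π √(a³ / GM).
Substituting a = 5.349e+06 m and GM = 3.92431e+21 m³/s²:
T = 2π √((5.349e+06)³ / 3.92431e+21) s
T ≈ 1.241 s = 1.241 seconds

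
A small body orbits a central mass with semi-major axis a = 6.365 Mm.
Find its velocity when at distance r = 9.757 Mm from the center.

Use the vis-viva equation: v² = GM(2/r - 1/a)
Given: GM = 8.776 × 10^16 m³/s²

Convert to SI: a = 6.365 Mm = 6.365e+06 m; r = 9.757 Mm = 9.757e+06 m.
Vis-viva: v = √(GM · (2/r − 1/a)).
2/r − 1/a = 2/9.757e+06 − 1/6.365e+06 = 4.78718e-08 m⁻¹.
v = √(8.776e+16 · 4.78718e-08) m/s ≈ 6.482e+04 m/s = 64.82 km/s.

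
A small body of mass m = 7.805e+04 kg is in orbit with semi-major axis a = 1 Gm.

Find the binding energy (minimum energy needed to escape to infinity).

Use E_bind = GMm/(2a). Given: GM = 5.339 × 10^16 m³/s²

Convert to SI: a = 1 Gm = 1e+09 m.
Total orbital energy is E = −GMm/(2a); binding energy is E_bind = −E = GMm/(2a).
E_bind = 5.339e+16 · 7.805e+04 / (2 · 1e+09) J ≈ 2.084e+12 J = 2.084 TJ.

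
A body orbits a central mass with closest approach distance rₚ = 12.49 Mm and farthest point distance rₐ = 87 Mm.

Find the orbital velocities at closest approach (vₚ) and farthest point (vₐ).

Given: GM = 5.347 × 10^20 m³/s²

Convert to SI: rₚ = 12.49 Mm = 1.249e+07 m; rₐ = 87 Mm = 8.7e+07 m.
Use the vis-viva equation v² = GM(2/r − 1/a) with a = (rₚ + rₐ)/2 = (1.249e+07 + 8.7e+07)/2 = 4.9745e+07 m.
vₚ = √(GM · (2/rₚ − 1/a)) = √(5.347e+20 · (2/1.249e+07 − 1/4.9745e+07)) m/s ≈ 8.653e+06 m/s = 8653 km/s.
vₐ = √(GM · (2/rₐ − 1/a)) = √(5.347e+20 · (2/8.7e+07 − 1/4.9745e+07)) m/s ≈ 1.242e+06 m/s = 1242 km/s.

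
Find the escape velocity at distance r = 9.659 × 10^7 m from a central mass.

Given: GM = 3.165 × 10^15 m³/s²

Escape velocity comes from setting total energy to zero: ½v² − GM/r = 0 ⇒ v_esc = √(2GM / r).
v_esc = √(2 · 3.165e+15 / 9.659e+07) m/s ≈ 8095 m/s = 8.095 km/s.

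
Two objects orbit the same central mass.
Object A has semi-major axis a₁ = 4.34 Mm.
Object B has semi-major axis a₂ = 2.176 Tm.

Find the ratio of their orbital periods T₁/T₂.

Convert to SI: a₁ = 4.34 Mm = 4.34e+06 m; a₂ = 2.176 Tm = 2.176e+12 m.
From Kepler's third law, (T₁/T₂)² = (a₁/a₂)³, so T₁/T₂ = (a₁/a₂)^(3/2).
a₁/a₂ = 4.34e+06 / 2.176e+12 = 1.99449e-06.
T₁/T₂ = (1.99449e-06)^(3/2) ≈ 2.817e-09.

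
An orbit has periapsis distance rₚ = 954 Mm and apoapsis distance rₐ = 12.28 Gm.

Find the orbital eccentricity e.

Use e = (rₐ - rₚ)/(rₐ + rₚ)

Convert to SI: rₚ = 954 Mm = 9.54e+08 m; rₐ = 12.28 Gm = 1.228e+10 m.
e = (rₐ − rₚ) / (rₐ + rₚ).
e = (1.228e+10 − 9.54e+08) / (1.228e+10 + 9.54e+08) = 1.1326e+10 / 1.3234e+10 ≈ 0.8558.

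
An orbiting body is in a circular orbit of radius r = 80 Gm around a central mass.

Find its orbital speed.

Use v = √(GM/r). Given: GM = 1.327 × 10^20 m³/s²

Convert to SI: r = 80 Gm = 8e+10 m.
For a circular orbit, gravity supplies the centripetal force, so v = √(GM / r).
v = √(1.327e+20 / 8e+10) m/s ≈ 4.073e+04 m/s = 40.73 km/s.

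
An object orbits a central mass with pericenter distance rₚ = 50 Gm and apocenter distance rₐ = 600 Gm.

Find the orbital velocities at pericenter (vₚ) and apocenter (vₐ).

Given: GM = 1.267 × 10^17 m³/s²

Convert to SI: rₚ = 50 Gm = 5e+10 m; rₐ = 600 Gm = 6e+11 m.
Use the vis-viva equation v² = GM(2/r − 1/a) with a = (rₚ + rₐ)/2 = (5e+10 + 6e+11)/2 = 3.25e+11 m.
vₚ = √(GM · (2/rₚ − 1/a)) = √(1.267e+17 · (2/5e+10 − 1/3.25e+11)) m/s ≈ 2163 m/s = 2.163 km/s.
vₐ = √(GM · (2/rₐ − 1/a)) = √(1.267e+17 · (2/6e+11 − 1/3.25e+11)) m/s ≈ 180.2 m/s = 180.2 m/s.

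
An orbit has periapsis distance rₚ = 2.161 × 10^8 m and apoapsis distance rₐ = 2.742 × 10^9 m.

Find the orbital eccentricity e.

e = (rₐ − rₚ) / (rₐ + rₚ).
e = (2.742e+09 − 2.161e+08) / (2.742e+09 + 2.161e+08) = 2.5259e+09 / 2.9581e+09 ≈ 0.8539.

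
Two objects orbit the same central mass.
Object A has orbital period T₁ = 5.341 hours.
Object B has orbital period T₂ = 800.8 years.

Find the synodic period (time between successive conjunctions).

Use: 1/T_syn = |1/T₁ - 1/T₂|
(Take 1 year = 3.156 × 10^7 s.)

Convert to SI: T₁ = 5.341 hours = 19227.6 s; T₂ = 800.8 years = 2.52732e+10 s.
T_syn = |T₁ · T₂ / (T₁ − T₂)|.
T_syn = |19227.6 · 2.52732e+10 / (19227.6 − 2.52732e+10)| s ≈ 1.923e+04 s = 5.341 hours.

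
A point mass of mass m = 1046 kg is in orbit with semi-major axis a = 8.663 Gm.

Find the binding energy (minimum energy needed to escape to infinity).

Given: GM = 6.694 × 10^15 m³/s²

Convert to SI: a = 8.663 Gm = 8.663e+09 m.
Total orbital energy is E = −GMm/(2a); binding energy is E_bind = −E = GMm/(2a).
E_bind = 6.694e+15 · 1046 / (2 · 8.663e+09) J ≈ 4.041e+08 J = 404.1 MJ.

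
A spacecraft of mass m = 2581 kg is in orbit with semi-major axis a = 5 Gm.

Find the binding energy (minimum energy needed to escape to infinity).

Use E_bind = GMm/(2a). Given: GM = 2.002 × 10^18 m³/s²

Convert to SI: a = 5 Gm = 5e+09 m.
Total orbital energy is E = −GMm/(2a); binding energy is E_bind = −E = GMm/(2a).
E_bind = 2.002e+18 · 2581 / (2 · 5e+09) J ≈ 5.167e+11 J = 516.7 GJ.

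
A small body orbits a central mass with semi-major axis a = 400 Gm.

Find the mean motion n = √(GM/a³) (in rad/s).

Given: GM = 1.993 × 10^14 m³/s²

Convert to SI: a = 400 Gm = 4e+11 m.
n = √(GM / a³).
n = √(1.993e+14 / (4e+11)³) rad/s ≈ 5.58e-11 rad/s.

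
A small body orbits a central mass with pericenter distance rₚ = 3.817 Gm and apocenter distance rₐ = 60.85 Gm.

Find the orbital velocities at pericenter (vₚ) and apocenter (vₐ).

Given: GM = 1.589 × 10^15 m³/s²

Convert to SI: rₚ = 3.817 Gm = 3.817e+09 m; rₐ = 60.85 Gm = 6.085e+10 m.
Use the vis-viva equation v² = GM(2/r − 1/a) with a = (rₚ + rₐ)/2 = (3.817e+09 + 6.085e+10)/2 = 3.23335e+10 m.
vₚ = √(GM · (2/rₚ − 1/a)) = √(1.589e+15 · (2/3.817e+09 − 1/3.23335e+10)) m/s ≈ 885.1 m/s = 885.1 m/s.
vₐ = √(GM · (2/rₐ − 1/a)) = √(1.589e+15 · (2/6.085e+10 − 1/3.23335e+10)) m/s ≈ 55.52 m/s = 55.52 m/s.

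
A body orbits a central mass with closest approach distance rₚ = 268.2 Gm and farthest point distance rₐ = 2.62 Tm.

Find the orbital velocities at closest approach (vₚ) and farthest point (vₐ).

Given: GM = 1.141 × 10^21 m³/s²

Convert to SI: rₚ = 268.2 Gm = 2.682e+11 m; rₐ = 2.62 Tm = 2.62e+12 m.
Use the vis-viva equation v² = GM(2/r − 1/a) with a = (rₚ + rₐ)/2 = (2.682e+11 + 2.62e+12)/2 = 1.4441e+12 m.
vₚ = √(GM · (2/rₚ − 1/a)) = √(1.141e+21 · (2/2.682e+11 − 1/1.4441e+12)) m/s ≈ 8.785e+04 m/s = 87.85 km/s.
vₐ = √(GM · (2/rₐ − 1/a)) = √(1.141e+21 · (2/2.62e+12 − 1/1.4441e+12)) m/s ≈ 8993 m/s = 8.993 km/s.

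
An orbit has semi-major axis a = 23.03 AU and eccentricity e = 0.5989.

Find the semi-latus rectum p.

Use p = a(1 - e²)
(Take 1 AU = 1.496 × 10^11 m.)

Convert to SI: a = 23.03 AU = 3.44529e+12 m.
p = a (1 − e²).
p = 3.44529e+12 · (1 − (0.5989)²) = 3.44529e+12 · 0.641319 ≈ 2.21e+12 m = 14.77 AU.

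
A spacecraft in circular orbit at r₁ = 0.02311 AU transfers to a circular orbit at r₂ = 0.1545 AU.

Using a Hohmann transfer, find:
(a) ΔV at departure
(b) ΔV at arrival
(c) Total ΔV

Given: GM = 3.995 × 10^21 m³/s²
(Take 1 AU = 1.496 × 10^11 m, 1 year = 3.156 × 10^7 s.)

Convert to SI: r₁ = 0.02311 AU = 3.45726e+09 m; r₂ = 0.1545 AU = 2.31132e+10 m.
Transfer semi-major axis: a_t = (r₁ + r₂)/2 = (3.45726e+09 + 2.31132e+10)/2 = 1.32852e+10 m.
Circular speeds: v₁ = √(GM/r₁) = 1.07496e+06 m/s, v₂ = √(GM/r₂) = 415746 m/s.
Transfer speeds (vis-viva v² = GM(2/r − 1/a_t)): v₁ᵗ = 1.41788e+06 m/s, v₂ᵗ = 212085 m/s.
(a) ΔV₁ = |v₁ᵗ − v₁| ≈ 3.429e+05 m/s = 72.34 AU/year.
(b) ΔV₂ = |v₂ − v₂ᵗ| ≈ 2.037e+05 m/s = 42.96 AU/year.
(c) ΔV_total = ΔV₁ + ΔV₂ ≈ 5.466e+05 m/s = 115.3 AU/year.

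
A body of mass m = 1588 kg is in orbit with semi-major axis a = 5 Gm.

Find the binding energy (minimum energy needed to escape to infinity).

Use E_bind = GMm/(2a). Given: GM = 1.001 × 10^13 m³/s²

Convert to SI: a = 5 Gm = 5e+09 m.
Total orbital energy is E = −GMm/(2a); binding energy is E_bind = −E = GMm/(2a).
E_bind = 1.001e+13 · 1588 / (2 · 5e+09) J ≈ 1.59e+06 J = 1.59 MJ.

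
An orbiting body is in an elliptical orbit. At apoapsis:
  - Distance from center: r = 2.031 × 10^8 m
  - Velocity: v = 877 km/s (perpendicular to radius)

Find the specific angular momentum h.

Convert to SI: v = 877 km/s = 877000 m/s.
With v perpendicular to r, h = r · v.
h = 2.031e+08 · 877000 m²/s ≈ 1.781e+14 m²/s.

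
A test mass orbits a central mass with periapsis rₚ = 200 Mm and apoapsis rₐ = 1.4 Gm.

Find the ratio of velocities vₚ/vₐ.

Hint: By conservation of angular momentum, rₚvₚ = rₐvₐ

Convert to SI: rₚ = 200 Mm = 2e+08 m; rₐ = 1.4 Gm = 1.4e+09 m.
Conservation of angular momentum gives rₚvₚ = rₐvₐ, so vₚ/vₐ = rₐ/rₚ.
vₚ/vₐ = 1.4e+09 / 2e+08 ≈ 7.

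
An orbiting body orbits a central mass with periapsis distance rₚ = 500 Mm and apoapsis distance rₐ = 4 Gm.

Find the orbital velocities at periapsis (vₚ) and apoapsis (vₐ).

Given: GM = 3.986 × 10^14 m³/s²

Convert to SI: rₚ = 500 Mm = 5e+08 m; rₐ = 4 Gm = 4e+09 m.
Use the vis-viva equation v² = GM(2/r − 1/a) with a = (rₚ + rₐ)/2 = (5e+08 + 4e+09)/2 = 2.25e+09 m.
vₚ = √(GM · (2/rₚ − 1/a)) = √(3.986e+14 · (2/5e+08 − 1/2.25e+09)) m/s ≈ 1190 m/s = 1.19 km/s.
vₐ = √(GM · (2/rₐ − 1/a)) = √(3.986e+14 · (2/4e+09 − 1/2.25e+09)) m/s ≈ 148.8 m/s = 148.8 m/s.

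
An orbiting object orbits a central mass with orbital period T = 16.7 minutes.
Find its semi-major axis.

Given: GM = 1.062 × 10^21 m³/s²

Convert to SI: T = 16.7 minutes = 1002 s.
Invert Kepler's third law: a = (GM · T² / (4π²))^(1/3).
Substituting T = 1002 s and GM = 1.062e+21 m³/s²:
a = (1.062e+21 · (1002)² / (4π²))^(1/3) m
a ≈ 3e+08 m = 300 Mm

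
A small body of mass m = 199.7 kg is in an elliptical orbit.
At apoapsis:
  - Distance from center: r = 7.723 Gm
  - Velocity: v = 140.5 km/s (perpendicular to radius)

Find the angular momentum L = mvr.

Convert to SI: r = 7.723 Gm = 7.723e+09 m; v = 140.5 km/s = 140500 m/s.
Since v is perpendicular to r, L = m · v · r.
L = 199.7 · 140500 · 7.723e+09 kg·m²/s ≈ 2.167e+17 kg·m²/s.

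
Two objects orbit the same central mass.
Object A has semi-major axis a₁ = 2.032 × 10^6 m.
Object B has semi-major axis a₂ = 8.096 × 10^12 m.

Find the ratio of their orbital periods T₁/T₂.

From Kepler's third law, (T₁/T₂)² = (a₁/a₂)³, so T₁/T₂ = (a₁/a₂)^(3/2).
a₁/a₂ = 2.032e+06 / 8.096e+12 = 2.50988e-07.
T₁/T₂ = (2.50988e-07)^(3/2) ≈ 1.257e-10.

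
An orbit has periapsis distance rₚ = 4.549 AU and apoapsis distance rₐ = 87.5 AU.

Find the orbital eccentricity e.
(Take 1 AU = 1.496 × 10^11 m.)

Convert to SI: rₚ = 4.549 AU = 6.8053e+11 m; rₐ = 87.5 AU = 1.309e+13 m.
e = (rₐ − rₚ) / (rₐ + rₚ).
e = (1.309e+13 − 6.8053e+11) / (1.309e+13 + 6.8053e+11) = 1.24095e+13 / 1.37705e+13 ≈ 0.9012.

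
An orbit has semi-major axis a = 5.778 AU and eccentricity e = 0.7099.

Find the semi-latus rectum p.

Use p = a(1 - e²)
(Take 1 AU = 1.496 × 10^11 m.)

Convert to SI: a = 5.778 AU = 8.64389e+11 m.
p = a (1 − e²).
p = 8.64389e+11 · (1 − (0.7099)²) = 8.64389e+11 · 0.496042 ≈ 4.288e+11 m = 2.866 AU.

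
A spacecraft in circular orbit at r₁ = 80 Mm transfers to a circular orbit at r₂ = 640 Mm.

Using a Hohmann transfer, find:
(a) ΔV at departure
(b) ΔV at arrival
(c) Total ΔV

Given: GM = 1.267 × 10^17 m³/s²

Convert to SI: r₁ = 80 Mm = 8e+07 m; r₂ = 640 Mm = 6.4e+08 m.
Transfer semi-major axis: a_t = (r₁ + r₂)/2 = (8e+07 + 6.4e+08)/2 = 3.6e+08 m.
Circular speeds: v₁ = √(GM/r₁) = 39796.4 m/s, v₂ = √(GM/r₂) = 14070.1 m/s.
Transfer speeds (vis-viva v² = GM(2/r − 1/a_t)): v₁ᵗ = 53061.8 m/s, v₂ᵗ = 6632.73 m/s.
(a) ΔV₁ = |v₁ᵗ − v₁| ≈ 1.327e+04 m/s = 13.27 km/s.
(b) ΔV₂ = |v₂ − v₂ᵗ| ≈ 7437 m/s = 7.437 km/s.
(c) ΔV_total = ΔV₁ + ΔV₂ ≈ 2.07e+04 m/s = 20.7 km/s.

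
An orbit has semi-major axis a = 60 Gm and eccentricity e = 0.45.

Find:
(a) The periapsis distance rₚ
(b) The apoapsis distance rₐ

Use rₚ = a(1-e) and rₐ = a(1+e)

Convert to SI: a = 60 Gm = 6e+10 m.
(a) rₚ = a(1 − e) = 6e+10 · (1 − 0.45) = 6e+10 · 0.55 ≈ 3.3e+10 m = 33 Gm.
(b) rₐ = a(1 + e) = 6e+10 · (1 + 0.45) = 6e+10 · 1.45 ≈ 8.7e+10 m = 87 Gm.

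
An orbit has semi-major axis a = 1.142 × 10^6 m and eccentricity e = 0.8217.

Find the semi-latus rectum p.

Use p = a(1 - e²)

p = a (1 − e²).
p = 1.142e+06 · (1 − (0.8217)²) = 1.142e+06 · 0.324809 ≈ 3.709e+05 m = 3.709 × 10^5 m.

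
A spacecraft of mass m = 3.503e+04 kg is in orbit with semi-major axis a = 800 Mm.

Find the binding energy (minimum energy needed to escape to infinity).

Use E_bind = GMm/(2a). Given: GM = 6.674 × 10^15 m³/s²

Convert to SI: a = 800 Mm = 8e+08 m.
Total orbital energy is E = −GMm/(2a); binding energy is E_bind = −E = GMm/(2a).
E_bind = 6.674e+15 · 3.503e+04 / (2 · 8e+08) J ≈ 1.461e+11 J = 146.1 GJ.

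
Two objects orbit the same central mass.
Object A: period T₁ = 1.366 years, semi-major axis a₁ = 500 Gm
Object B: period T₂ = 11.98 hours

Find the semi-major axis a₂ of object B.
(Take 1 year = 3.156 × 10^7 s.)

Convert to SI: T₁ = 1.366 years = 4.3111e+07 s; a₁ = 500 Gm = 5e+11 m; T₂ = 11.98 hours = 43128 s.
Kepler's third law: (T₁/T₂)² = (a₁/a₂)³ ⇒ a₂ = a₁ · (T₂/T₁)^(2/3).
T₂/T₁ = 43128 / 4.3111e+07 = 0.0010004.
a₂ = 5e+11 · (0.0010004)^(2/3) m ≈ 5.001e+09 m = 5.001 Gm.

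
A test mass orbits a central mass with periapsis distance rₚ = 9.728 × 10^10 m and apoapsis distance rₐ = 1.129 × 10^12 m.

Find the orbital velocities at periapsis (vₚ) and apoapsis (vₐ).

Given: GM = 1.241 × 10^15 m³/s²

Use the vis-viva equation v² = GM(2/r − 1/a) with a = (rₚ + rₐ)/2 = (9.728e+10 + 1.129e+12)/2 = 6.1314e+11 m.
vₚ = √(GM · (2/rₚ − 1/a)) = √(1.241e+15 · (2/9.728e+10 − 1/6.1314e+11)) m/s ≈ 153.3 m/s = 153.3 m/s.
vₐ = √(GM · (2/rₐ − 1/a)) = √(1.241e+15 · (2/1.129e+12 − 1/6.1314e+11)) m/s ≈ 13.21 m/s = 13.21 m/s.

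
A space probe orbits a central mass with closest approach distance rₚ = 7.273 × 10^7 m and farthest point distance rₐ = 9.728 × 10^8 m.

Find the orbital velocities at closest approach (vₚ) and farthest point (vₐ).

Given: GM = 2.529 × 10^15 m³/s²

Use the vis-viva equation v² = GM(2/r − 1/a) with a = (rₚ + rₐ)/2 = (7.273e+07 + 9.728e+08)/2 = 5.22765e+08 m.
vₚ = √(GM · (2/rₚ − 1/a)) = √(2.529e+15 · (2/7.273e+07 − 1/5.22765e+08)) m/s ≈ 8044 m/s = 8.044 km/s.
vₐ = √(GM · (2/rₐ − 1/a)) = √(2.529e+15 · (2/9.728e+08 − 1/5.22765e+08)) m/s ≈ 601.4 m/s = 601.4 m/s.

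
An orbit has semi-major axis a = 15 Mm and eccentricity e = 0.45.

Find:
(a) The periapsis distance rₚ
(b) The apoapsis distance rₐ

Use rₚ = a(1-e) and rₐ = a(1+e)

Convert to SI: a = 15 Mm = 1.5e+07 m.
(a) rₚ = a(1 − e) = 1.5e+07 · (1 − 0.45) = 1.5e+07 · 0.55 ≈ 8.25e+06 m = 8.25 Mm.
(b) rₐ = a(1 + e) = 1.5e+07 · (1 + 0.45) = 1.5e+07 · 1.45 ≈ 2.175e+07 m = 21.75 Mm.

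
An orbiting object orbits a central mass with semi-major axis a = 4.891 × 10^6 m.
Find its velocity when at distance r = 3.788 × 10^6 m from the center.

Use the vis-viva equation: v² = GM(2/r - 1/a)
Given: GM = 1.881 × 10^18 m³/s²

Vis-viva: v = √(GM · (2/r − 1/a)).
2/r − 1/a = 2/3.788e+06 − 1/4.891e+06 = 3.23526e-07 m⁻¹.
v = √(1.881e+18 · 3.23526e-07) m/s ≈ 7.801e+05 m/s = 780.1 km/s.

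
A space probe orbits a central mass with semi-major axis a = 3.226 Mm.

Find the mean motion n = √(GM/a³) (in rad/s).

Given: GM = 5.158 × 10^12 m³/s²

Convert to SI: a = 3.226 Mm = 3.226e+06 m.
n = √(GM / a³).
n = √(5.158e+12 / (3.226e+06)³) rad/s ≈ 0.000392 rad/s.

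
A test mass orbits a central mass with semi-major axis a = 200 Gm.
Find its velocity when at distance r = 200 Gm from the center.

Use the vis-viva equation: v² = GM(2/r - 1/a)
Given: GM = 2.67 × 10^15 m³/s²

Convert to SI: a = 200 Gm = 2e+11 m; r = 200 Gm = 2e+11 m.
Vis-viva: v = √(GM · (2/r − 1/a)).
2/r − 1/a = 2/2e+11 − 1/2e+11 = 5e-12 m⁻¹.
v = √(2.67e+15 · 5e-12) m/s ≈ 115.5 m/s = 115.5 m/s.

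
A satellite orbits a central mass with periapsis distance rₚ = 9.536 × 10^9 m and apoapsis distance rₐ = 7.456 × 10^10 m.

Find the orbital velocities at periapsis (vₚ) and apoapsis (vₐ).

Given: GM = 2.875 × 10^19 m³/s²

Use the vis-viva equation v² = GM(2/r − 1/a) with a = (rₚ + rₐ)/2 = (9.536e+09 + 7.456e+10)/2 = 4.2048e+10 m.
vₚ = √(GM · (2/rₚ − 1/a)) = √(2.875e+19 · (2/9.536e+09 − 1/4.2048e+10)) m/s ≈ 7.312e+04 m/s = 73.12 km/s.
vₐ = √(GM · (2/rₐ − 1/a)) = √(2.875e+19 · (2/7.456e+10 − 1/4.2048e+10)) m/s ≈ 9351 m/s = 9.351 km/s.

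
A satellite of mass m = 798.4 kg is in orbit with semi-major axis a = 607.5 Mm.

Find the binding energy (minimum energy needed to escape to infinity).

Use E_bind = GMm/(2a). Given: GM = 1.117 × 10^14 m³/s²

Convert to SI: a = 607.5 Mm = 6.075e+08 m.
Total orbital energy is E = −GMm/(2a); binding energy is E_bind = −E = GMm/(2a).
E_bind = 1.117e+14 · 798.4 / (2 · 6.075e+08) J ≈ 7.34e+07 J = 73.4 MJ.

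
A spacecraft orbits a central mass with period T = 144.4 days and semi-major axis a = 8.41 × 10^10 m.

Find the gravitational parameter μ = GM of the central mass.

Convert to SI: T = 144.4 days = 1.24762e+07 s.
GM = 4π² · a³ / T².
GM = 4π² · (8.41e+10)³ / (1.24762e+07)² m³/s² ≈ 1.509e+20 m³/s² = 1.509 × 10^20 m³/s².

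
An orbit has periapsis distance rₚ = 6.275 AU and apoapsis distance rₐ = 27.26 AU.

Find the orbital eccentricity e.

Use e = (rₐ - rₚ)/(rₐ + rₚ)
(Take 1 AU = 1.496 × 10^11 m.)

Convert to SI: rₚ = 6.275 AU = 9.3874e+11 m; rₐ = 27.26 AU = 4.0781e+12 m.
e = (rₐ − rₚ) / (rₐ + rₚ).
e = (4.0781e+12 − 9.3874e+11) / (4.0781e+12 + 9.3874e+11) = 3.13936e+12 / 5.01684e+12 ≈ 0.6258.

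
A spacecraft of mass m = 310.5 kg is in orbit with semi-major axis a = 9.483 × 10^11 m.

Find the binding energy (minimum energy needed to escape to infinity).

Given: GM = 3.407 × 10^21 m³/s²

Total orbital energy is E = −GMm/(2a); binding energy is E_bind = −E = GMm/(2a).
E_bind = 3.407e+21 · 310.5 / (2 · 9.483e+11) J ≈ 5.578e+11 J = 557.8 GJ.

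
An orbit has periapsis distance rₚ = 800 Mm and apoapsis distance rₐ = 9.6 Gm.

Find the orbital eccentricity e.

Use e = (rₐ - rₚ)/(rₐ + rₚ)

Convert to SI: rₚ = 800 Mm = 8e+08 m; rₐ = 9.6 Gm = 9.6e+09 m.
e = (rₐ − rₚ) / (rₐ + rₚ).
e = (9.6e+09 − 8e+08) / (9.6e+09 + 8e+08) = 8.8e+09 / 1.04e+10 ≈ 0.8462.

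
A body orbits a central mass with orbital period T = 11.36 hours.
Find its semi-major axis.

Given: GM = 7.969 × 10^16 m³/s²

Convert to SI: T = 11.36 hours = 40896 s.
Invert Kepler's third law: a = (GM · T² / (4π²))^(1/3).
Substituting T = 40896 s and GM = 7.969e+16 m³/s²:
a = (7.969e+16 · (40896)² / (4π²))^(1/3) m
a ≈ 1.5e+08 m = 150 Mm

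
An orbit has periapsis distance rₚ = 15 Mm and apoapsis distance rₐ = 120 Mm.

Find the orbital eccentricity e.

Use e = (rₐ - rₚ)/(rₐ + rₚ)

Convert to SI: rₚ = 15 Mm = 1.5e+07 m; rₐ = 120 Mm = 1.2e+08 m.
e = (rₐ − rₚ) / (rₐ + rₚ).
e = (1.2e+08 − 1.5e+07) / (1.2e+08 + 1.5e+07) = 1.05e+08 / 1.35e+08 ≈ 0.7778.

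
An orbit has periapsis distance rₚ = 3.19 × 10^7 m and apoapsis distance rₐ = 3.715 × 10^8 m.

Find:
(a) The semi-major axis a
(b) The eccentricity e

(a) a = (rₚ + rₐ) / 2 = (3.19e+07 + 3.715e+08) / 2 ≈ 2.017e+08 m = 2.017 × 10^8 m.
(b) e = (rₐ − rₚ) / (rₐ + rₚ) = (3.715e+08 − 3.19e+07) / (3.715e+08 + 3.19e+07) ≈ 0.8418.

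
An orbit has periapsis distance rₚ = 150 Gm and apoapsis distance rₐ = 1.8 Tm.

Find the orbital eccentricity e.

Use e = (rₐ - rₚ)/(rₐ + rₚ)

Convert to SI: rₚ = 150 Gm = 1.5e+11 m; rₐ = 1.8 Tm = 1.8e+12 m.
e = (rₐ − rₚ) / (rₐ + rₚ).
e = (1.8e+12 − 1.5e+11) / (1.8e+12 + 1.5e+11) = 1.65e+12 / 1.95e+12 ≈ 0.8462.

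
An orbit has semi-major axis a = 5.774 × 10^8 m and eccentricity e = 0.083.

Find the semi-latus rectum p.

p = a (1 − e²).
p = 5.774e+08 · (1 − (0.083)²) = 5.774e+08 · 0.993111 ≈ 5.734e+08 m = 5.734 × 10^8 m.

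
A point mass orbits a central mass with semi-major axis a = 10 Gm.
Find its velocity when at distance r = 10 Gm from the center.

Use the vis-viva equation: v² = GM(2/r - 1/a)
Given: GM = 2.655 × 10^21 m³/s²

Convert to SI: a = 10 Gm = 1e+10 m; r = 10 Gm = 1e+10 m.
Vis-viva: v = √(GM · (2/r − 1/a)).
2/r − 1/a = 2/1e+10 − 1/1e+10 = 1e-10 m⁻¹.
v = √(2.655e+21 · 1e-10) m/s ≈ 5.153e+05 m/s = 515.3 km/s.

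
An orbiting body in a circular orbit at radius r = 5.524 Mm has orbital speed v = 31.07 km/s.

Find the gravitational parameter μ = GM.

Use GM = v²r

Convert to SI: r = 5.524 Mm = 5.524e+06 m; v = 31.07 km/s = 31070 m/s.
For a circular orbit v² = GM/r, so GM = v² · r.
GM = (31070)² · 5.524e+06 m³/s² ≈ 5.333e+15 m³/s² = 5.333 × 10^15 m³/s².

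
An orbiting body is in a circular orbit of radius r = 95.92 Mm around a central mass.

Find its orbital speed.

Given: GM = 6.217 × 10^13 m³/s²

Convert to SI: r = 95.92 Mm = 9.592e+07 m.
For a circular orbit, gravity supplies the centripetal force, so v = √(GM / r).
v = √(6.217e+13 / 9.592e+07) m/s ≈ 805.1 m/s = 805.1 m/s.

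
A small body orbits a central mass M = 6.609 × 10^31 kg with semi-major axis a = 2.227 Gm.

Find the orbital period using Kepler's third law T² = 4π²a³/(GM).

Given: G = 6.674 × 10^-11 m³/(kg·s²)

Convert to SI: a = 2.227 Gm = 2.227e+09 m.
GM = G · M = 6.674e-11 · 6.609e+31 = 4.41085e+21 m³/s².
Kepler's third law: T = 2π √(a³ / GM).
Substituting a = 2.227e+09 m and GM = 4.41085e+21 m³/s²:
T = 2π √((2.227e+09)³ / 4.41085e+21) s
T ≈ 9943 s = 2.762 hours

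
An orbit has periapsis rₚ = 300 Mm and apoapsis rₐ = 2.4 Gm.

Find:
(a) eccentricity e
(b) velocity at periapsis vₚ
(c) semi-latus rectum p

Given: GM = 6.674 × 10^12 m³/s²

Convert to SI: rₚ = 300 Mm = 3e+08 m; rₐ = 2.4 Gm = 2.4e+09 m.
(a) e = (rₐ − rₚ)/(rₐ + rₚ) = (2.4e+09 − 3e+08)/(2.4e+09 + 3e+08) ≈ 0.7778
(b) With a = (rₚ + rₐ)/2 = 1.35e+09 m, vₚ = √(GM (2/rₚ − 1/a)) = √(6.674e+12 · (2/3e+08 − 1/1.35e+09)) m/s ≈ 198.9 m/s
(c) From a = (rₚ + rₐ)/2 = 1.35e+09 m and e = (rₐ − rₚ)/(rₐ + rₚ) = 0.777778, p = a(1 − e²) = 1.35e+09 · (1 − (0.777778)²) ≈ 5.333e+08 m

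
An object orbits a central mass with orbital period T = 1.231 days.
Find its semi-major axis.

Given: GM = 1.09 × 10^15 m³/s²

Convert to SI: T = 1.231 days = 106358 s.
Invert Kepler's third law: a = (GM · T² / (4π²))^(1/3).
Substituting T = 106358 s and GM = 1.09e+15 m³/s²:
a = (1.09e+15 · (106358)² / (4π²))^(1/3) m
a ≈ 6.785e+07 m = 67.85 Mm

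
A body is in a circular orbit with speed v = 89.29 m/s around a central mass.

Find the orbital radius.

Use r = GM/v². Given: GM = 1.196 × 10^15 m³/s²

For a circular orbit, v² = GM / r, so r = GM / v².
r = 1.196e+15 / (89.29)² m ≈ 1.5e+11 m = 150 Gm.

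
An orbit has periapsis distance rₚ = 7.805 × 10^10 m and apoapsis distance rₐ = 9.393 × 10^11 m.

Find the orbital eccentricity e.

e = (rₐ − rₚ) / (rₐ + rₚ).
e = (9.393e+11 − 7.805e+10) / (9.393e+11 + 7.805e+10) = 8.6125e+11 / 1.01735e+12 ≈ 0.8466.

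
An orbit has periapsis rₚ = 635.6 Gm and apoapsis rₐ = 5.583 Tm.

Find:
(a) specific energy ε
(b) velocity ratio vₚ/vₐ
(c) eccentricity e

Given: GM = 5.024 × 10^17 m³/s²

Convert to SI: rₚ = 635.6 Gm = 6.356e+11 m; rₐ = 5.583 Tm = 5.583e+12 m.
(a) With a = (rₚ + rₐ)/2 = 3.1093e+12 m, ε = −GM/(2a) = −5.024e+17/(2 · 3.1093e+12) J/kg ≈ -8.079e+04 J/kg
(b) Conservation of angular momentum (rₚvₚ = rₐvₐ) gives vₚ/vₐ = rₐ/rₚ = 5.583e+12/6.356e+11 ≈ 8.784
(c) e = (rₐ − rₚ)/(rₐ + rₚ) = (5.583e+12 − 6.356e+11)/(5.583e+12 + 6.356e+11) ≈ 0.7956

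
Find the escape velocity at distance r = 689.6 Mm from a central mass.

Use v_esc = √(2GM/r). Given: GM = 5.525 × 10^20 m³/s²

Convert to SI: r = 689.6 Mm = 6.896e+08 m.
Escape velocity comes from setting total energy to zero: ½v² − GM/r = 0 ⇒ v_esc = √(2GM / r).
v_esc = √(2 · 5.525e+20 / 6.896e+08) m/s ≈ 1.266e+06 m/s = 1266 km/s.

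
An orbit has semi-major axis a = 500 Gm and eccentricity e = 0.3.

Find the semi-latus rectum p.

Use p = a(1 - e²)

Convert to SI: a = 500 Gm = 5e+11 m.
p = a (1 − e²).
p = 5e+11 · (1 − (0.3)²) = 5e+11 · 0.91 ≈ 4.55e+11 m = 455 Gm.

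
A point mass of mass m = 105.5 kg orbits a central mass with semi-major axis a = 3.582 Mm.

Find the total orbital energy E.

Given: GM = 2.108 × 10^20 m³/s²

Convert to SI: a = 3.582 Mm = 3.582e+06 m.
E = −GMm / (2a).
E = −2.108e+20 · 105.5 / (2 · 3.582e+06) J ≈ -3.104e+15 J = -3.104 PJ.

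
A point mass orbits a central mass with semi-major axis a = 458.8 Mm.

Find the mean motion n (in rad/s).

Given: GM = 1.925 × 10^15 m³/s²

Convert to SI: a = 458.8 Mm = 4.588e+08 m.
n = √(GM / a³).
n = √(1.925e+15 / (4.588e+08)³) rad/s ≈ 4.465e-06 rad/s.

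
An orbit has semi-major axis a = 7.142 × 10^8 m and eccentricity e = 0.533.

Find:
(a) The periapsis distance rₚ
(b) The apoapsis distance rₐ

(a) rₚ = a(1 − e) = 7.142e+08 · (1 − 0.533) = 7.142e+08 · 0.467 ≈ 3.335e+08 m = 3.335 × 10^8 m.
(b) rₐ = a(1 + e) = 7.142e+08 · (1 + 0.533) = 7.142e+08 · 1.533 ≈ 1.095e+09 m = 1.095 × 10^9 m.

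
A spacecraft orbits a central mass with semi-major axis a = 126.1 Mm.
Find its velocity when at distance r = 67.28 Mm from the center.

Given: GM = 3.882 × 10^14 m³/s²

Convert to SI: a = 126.1 Mm = 1.261e+08 m; r = 67.28 Mm = 6.728e+07 m.
Vis-viva: v = √(GM · (2/r − 1/a)).
2/r − 1/a = 2/6.728e+07 − 1/1.261e+08 = 2.17963e-08 m⁻¹.
v = √(3.882e+14 · 2.17963e-08) m/s ≈ 2909 m/s = 2.909 km/s.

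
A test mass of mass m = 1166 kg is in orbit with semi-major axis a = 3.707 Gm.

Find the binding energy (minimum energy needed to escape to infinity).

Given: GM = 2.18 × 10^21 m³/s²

Convert to SI: a = 3.707 Gm = 3.707e+09 m.
Total orbital energy is E = −GMm/(2a); binding energy is E_bind = −E = GMm/(2a).
E_bind = 2.18e+21 · 1166 / (2 · 3.707e+09) J ≈ 3.428e+14 J = 342.8 TJ.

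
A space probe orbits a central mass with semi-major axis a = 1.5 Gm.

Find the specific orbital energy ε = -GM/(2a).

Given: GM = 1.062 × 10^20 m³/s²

Convert to SI: a = 1.5 Gm = 1.5e+09 m.
ε = −GM / (2a).
ε = −1.062e+20 / (2 · 1.5e+09) J/kg ≈ -3.54e+10 J/kg = -35.4 GJ/kg.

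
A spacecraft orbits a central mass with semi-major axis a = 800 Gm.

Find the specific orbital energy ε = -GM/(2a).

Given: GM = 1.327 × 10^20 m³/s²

Convert to SI: a = 800 Gm = 8e+11 m.
ε = −GM / (2a).
ε = −1.327e+20 / (2 · 8e+11) J/kg ≈ -8.294e+07 J/kg = -82.94 MJ/kg.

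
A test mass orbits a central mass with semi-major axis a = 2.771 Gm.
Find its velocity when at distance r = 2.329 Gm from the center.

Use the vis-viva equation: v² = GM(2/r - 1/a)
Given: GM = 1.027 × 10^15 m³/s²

Convert to SI: a = 2.771 Gm = 2.771e+09 m; r = 2.329 Gm = 2.329e+09 m.
Vis-viva: v = √(GM · (2/r − 1/a)).
2/r − 1/a = 2/2.329e+09 − 1/2.771e+09 = 4.97857e-10 m⁻¹.
v = √(1.027e+15 · 4.97857e-10) m/s ≈ 715.1 m/s = 715.1 m/s.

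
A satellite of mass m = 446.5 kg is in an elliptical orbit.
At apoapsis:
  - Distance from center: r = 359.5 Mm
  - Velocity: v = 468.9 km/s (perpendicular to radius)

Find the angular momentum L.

Convert to SI: r = 359.5 Mm = 3.595e+08 m; v = 468.9 km/s = 468900 m/s.
Since v is perpendicular to r, L = m · v · r.
L = 446.5 · 468900 · 3.595e+08 kg·m²/s ≈ 7.527e+16 kg·m²/s.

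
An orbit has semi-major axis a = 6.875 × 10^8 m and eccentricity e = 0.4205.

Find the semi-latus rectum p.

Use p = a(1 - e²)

p = a (1 − e²).
p = 6.875e+08 · (1 − (0.4205)²) = 6.875e+08 · 0.82318 ≈ 5.659e+08 m = 5.659 × 10^8 m.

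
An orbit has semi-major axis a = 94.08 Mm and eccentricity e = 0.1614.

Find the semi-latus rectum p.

Convert to SI: a = 94.08 Mm = 9.408e+07 m.
p = a (1 − e²).
p = 9.408e+07 · (1 − (0.1614)²) = 9.408e+07 · 0.97395 ≈ 9.163e+07 m = 91.63 Mm.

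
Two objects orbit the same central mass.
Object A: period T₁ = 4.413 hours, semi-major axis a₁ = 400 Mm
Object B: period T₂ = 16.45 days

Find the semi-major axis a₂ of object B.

Convert to SI: T₁ = 4.413 hours = 15886.8 s; a₁ = 400 Mm = 4e+08 m; T₂ = 16.45 days = 1.42128e+06 s.
Kepler's third law: (T₁/T₂)² = (a₁/a₂)³ ⇒ a₂ = a₁ · (T₂/T₁)^(2/3).
T₂/T₁ = 1.42128e+06 / 15886.8 = 89.463.
a₂ = 4e+08 · (89.463)^(2/3) m ≈ 8.001e+09 m = 8.001 Gm.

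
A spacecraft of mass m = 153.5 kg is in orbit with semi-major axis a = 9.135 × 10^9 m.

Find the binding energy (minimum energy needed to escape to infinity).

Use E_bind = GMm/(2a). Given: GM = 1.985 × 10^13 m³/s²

Total orbital energy is E = −GMm/(2a); binding energy is E_bind = −E = GMm/(2a).
E_bind = 1.985e+13 · 153.5 / (2 · 9.135e+09) J ≈ 1.668e+05 J = 166.8 kJ.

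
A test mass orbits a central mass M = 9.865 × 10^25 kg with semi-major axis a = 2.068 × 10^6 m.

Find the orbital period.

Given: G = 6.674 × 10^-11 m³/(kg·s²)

GM = G · M = 6.674e-11 · 9.865e+25 = 6.5839e+15 m³/s².
Kepler's third law: T = 2π √(a³ / GM).
Substituting a = 2.068e+06 m and GM = 6.5839e+15 m³/s²:
T = 2π √((2.068e+06)³ / 6.5839e+15) s
T ≈ 230.3 s = 3.838 minutes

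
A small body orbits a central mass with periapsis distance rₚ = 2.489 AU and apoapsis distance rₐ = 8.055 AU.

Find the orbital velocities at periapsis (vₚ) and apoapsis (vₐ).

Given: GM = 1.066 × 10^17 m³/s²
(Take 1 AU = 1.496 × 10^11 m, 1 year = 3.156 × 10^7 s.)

Convert to SI: rₚ = 2.489 AU = 3.72354e+11 m; rₐ = 8.055 AU = 1.20503e+12 m.
Use the vis-viva equation v² = GM(2/r − 1/a) with a = (rₚ + rₐ)/2 = (3.72354e+11 + 1.20503e+12)/2 = 7.88691e+11 m.
vₚ = √(GM · (2/rₚ − 1/a)) = √(1.066e+17 · (2/3.72354e+11 − 1/7.88691e+11)) m/s ≈ 661.4 m/s = 0.1395 AU/year.
vₐ = √(GM · (2/rₐ − 1/a)) = √(1.066e+17 · (2/1.20503e+12 − 1/7.88691e+11)) m/s ≈ 204.4 m/s = 0.04311 AU/year.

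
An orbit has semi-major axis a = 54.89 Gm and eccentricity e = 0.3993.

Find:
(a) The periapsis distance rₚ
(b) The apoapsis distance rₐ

Convert to SI: a = 54.89 Gm = 5.489e+10 m.
(a) rₚ = a(1 − e) = 5.489e+10 · (1 − 0.3993) = 5.489e+10 · 0.6007 ≈ 3.297e+10 m = 32.97 Gm.
(b) rₐ = a(1 + e) = 5.489e+10 · (1 + 0.3993) = 5.489e+10 · 1.3993 ≈ 7.681e+10 m = 76.81 Gm.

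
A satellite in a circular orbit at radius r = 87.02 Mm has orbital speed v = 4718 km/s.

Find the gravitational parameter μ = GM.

Convert to SI: r = 87.02 Mm = 8.702e+07 m; v = 4718 km/s = 4.718e+06 m/s.
For a circular orbit v² = GM/r, so GM = v² · r.
GM = (4.718e+06)² · 8.702e+07 m³/s² ≈ 1.937e+21 m³/s² = 1.937 × 10^21 m³/s².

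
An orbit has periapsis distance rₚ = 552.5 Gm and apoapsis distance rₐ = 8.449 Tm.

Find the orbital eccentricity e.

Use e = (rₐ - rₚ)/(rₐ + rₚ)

Convert to SI: rₚ = 552.5 Gm = 5.525e+11 m; rₐ = 8.449 Tm = 8.449e+12 m.
e = (rₐ − rₚ) / (rₐ + rₚ).
e = (8.449e+12 − 5.525e+11) / (8.449e+12 + 5.525e+11) = 7.8965e+12 / 9.0015e+12 ≈ 0.8772.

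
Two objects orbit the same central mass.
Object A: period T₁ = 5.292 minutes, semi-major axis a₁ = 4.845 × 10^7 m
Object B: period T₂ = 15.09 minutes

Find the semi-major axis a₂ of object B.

Convert to SI: T₁ = 5.292 minutes = 317.52 s; T₂ = 15.09 minutes = 905.4 s.
Kepler's third law: (T₁/T₂)² = (a₁/a₂)³ ⇒ a₂ = a₁ · (T₂/T₁)^(2/3).
T₂/T₁ = 905.4 / 317.52 = 2.85147.
a₂ = 4.845e+07 · (2.85147)^(2/3) m ≈ 9.743e+07 m = 9.743 × 10^7 m.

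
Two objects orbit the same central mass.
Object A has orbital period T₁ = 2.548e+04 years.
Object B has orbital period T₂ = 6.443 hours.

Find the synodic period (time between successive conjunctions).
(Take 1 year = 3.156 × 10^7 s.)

Convert to SI: T₁ = 2.548e+04 years = 8.04149e+11 s; T₂ = 6.443 hours = 23194.8 s.
T_syn = |T₁ · T₂ / (T₁ − T₂)|.
T_syn = |8.04149e+11 · 23194.8 / (8.04149e+11 − 23194.8)| s ≈ 2.319e+04 s = 6.443 hours.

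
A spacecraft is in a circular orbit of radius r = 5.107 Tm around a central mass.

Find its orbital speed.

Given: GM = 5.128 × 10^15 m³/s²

Convert to SI: r = 5.107 Tm = 5.107e+12 m.
For a circular orbit, gravity supplies the centripetal force, so v = √(GM / r).
v = √(5.128e+15 / 5.107e+12) m/s ≈ 31.69 m/s = 31.69 m/s.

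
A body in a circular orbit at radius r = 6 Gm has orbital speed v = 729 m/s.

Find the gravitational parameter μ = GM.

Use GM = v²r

Convert to SI: r = 6 Gm = 6e+09 m.
For a circular orbit v² = GM/r, so GM = v² · r.
GM = (729)² · 6e+09 m³/s² ≈ 3.189e+15 m³/s² = 3.189 × 10^15 m³/s².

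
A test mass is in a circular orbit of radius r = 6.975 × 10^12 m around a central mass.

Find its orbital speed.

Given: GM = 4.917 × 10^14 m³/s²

For a circular orbit, gravity supplies the centripetal force, so v = √(GM / r).
v = √(4.917e+14 / 6.975e+12) m/s ≈ 8.396 m/s = 8.396 m/s.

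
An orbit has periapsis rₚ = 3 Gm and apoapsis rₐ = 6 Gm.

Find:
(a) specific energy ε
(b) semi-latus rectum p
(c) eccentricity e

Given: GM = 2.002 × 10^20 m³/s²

Convert to SI: rₚ = 3 Gm = 3e+09 m; rₐ = 6 Gm = 6e+09 m.
(a) With a = (rₚ + rₐ)/2 = 4.5e+09 m, ε = −GM/(2a) = −2.002e+20/(2 · 4.5e+09) J/kg ≈ -2.224e+10 J/kg
(b) From a = (rₚ + rₐ)/2 = 4.5e+09 m and e = (rₐ − rₚ)/(rₐ + rₚ) = 0.333333, p = a(1 − e²) = 4.5e+09 · (1 − (0.333333)²) ≈ 4e+09 m
(c) e = (rₐ − rₚ)/(rₐ + rₚ) = (6e+09 − 3e+09)/(6e+09 + 3e+09) ≈ 0.3333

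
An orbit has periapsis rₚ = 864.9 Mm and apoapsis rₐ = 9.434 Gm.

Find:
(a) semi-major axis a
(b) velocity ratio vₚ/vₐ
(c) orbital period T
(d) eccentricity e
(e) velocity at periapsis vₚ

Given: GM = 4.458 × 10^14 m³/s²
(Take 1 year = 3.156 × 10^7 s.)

Convert to SI: rₚ = 864.9 Mm = 8.649e+08 m; rₐ = 9.434 Gm = 9.434e+09 m.
(a) a = (rₚ + rₐ)/2 = (8.649e+08 + 9.434e+09)/2 ≈ 5.149e+09 m
(b) Conservation of angular momentum (rₚvₚ = rₐvₐ) gives vₚ/vₐ = rₐ/rₚ = 9.434e+09/8.649e+08 ≈ 10.91
(c) With a = (rₚ + rₐ)/2 = 5.14945e+09 m, T = 2π √(a³/GM) = 2π √((5.14945e+09)³/4.458e+14) s ≈ 1.1e+08 s
(d) e = (rₐ − rₚ)/(rₐ + rₚ) = (9.434e+09 − 8.649e+08)/(9.434e+09 + 8.649e+08) ≈ 0.832
(e) With a = (rₚ + rₐ)/2 = 5.14945e+09 m, vₚ = √(GM (2/rₚ − 1/a)) = √(4.458e+14 · (2/8.649e+08 − 1/5.14945e+09)) m/s ≈ 971.8 m/s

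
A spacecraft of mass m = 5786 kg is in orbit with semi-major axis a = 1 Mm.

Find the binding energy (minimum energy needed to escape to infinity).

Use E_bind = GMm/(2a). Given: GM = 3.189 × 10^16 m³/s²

Convert to SI: a = 1 Mm = 1e+06 m.
Total orbital energy is E = −GMm/(2a); binding energy is E_bind = −E = GMm/(2a).
E_bind = 3.189e+16 · 5786 / (2 · 1e+06) J ≈ 9.226e+13 J = 92.26 TJ.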